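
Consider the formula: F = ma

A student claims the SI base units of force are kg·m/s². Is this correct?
Units of each symbol in F = ma:
  m (mass): kg
  a (acceleration): m/s²

Multiplying the contributions: [kg] · [m/s²]
Adding exponents of each base unit: kg: 1, m: 1, s: -2
SI base units of force: kg·m/s²

The claimed units kg·m/s² match the derived units, so the claim is correct.

Answer: Yes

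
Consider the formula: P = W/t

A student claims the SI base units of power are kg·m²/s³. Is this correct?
Units of each symbol in P = W/t:
  W (work): kg·m²/s²
  t (time): s  → in the denominator, contributes 1/s

Multiplying the contributions: [kg·m²/s²] · [1/s]
Adding exponents of each base unit: kg: 1, m: 2, s: -3
SI base units of power: kg·m²/s³

The claimed units kg·m²/s³ match the derived units, so the claim is correct.

Answer: Yes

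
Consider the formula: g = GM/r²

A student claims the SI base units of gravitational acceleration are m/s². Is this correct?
Units of each symbol in g = GM/r²:
  G (gravitational constant): m³/(kg·s²)
  M (mass): kg
  r (distance): m  → to the power 2 in the denominator, contributes 1/m²

Multiplying the contributions: [m³/(kg·s²)] · [kg] · [1/m²]
Adding exponents of each base unit: m: 1, s: -2
SI base units of gravitational acceleration: m/s²

The claimed units m/s² match the derived units, so the claim is correct.

Answer: Yes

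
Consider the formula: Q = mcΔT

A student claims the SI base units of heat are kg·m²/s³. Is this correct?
Units of each symbol in Q = mcΔT:
  m (mass): kg
  c (specific heat capacity, in J/(kg·K)): m²/(s²·K)
  ΔT (temperature change): K

Multiplying the contributions: [kg] · [m²/(s²·K)] · [K]
Adding exponents of each base unit: kg: 1, m: 2, s: -2
SI base units of heat: kg·m²/s²

The claimed units kg·m²/s³ (exponents kg: 1, m: 2, s: -3) do not match the derived units kg·m²/s² (exponents kg: 1, m: 2, s: -2), so the claim is incorrect.

Answer: No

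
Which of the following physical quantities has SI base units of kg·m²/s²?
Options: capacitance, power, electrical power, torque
Checking the SI base units of each option:
  capacitance (C = Q/V): s⁴·A²/(kg·m²)  ✗
  power (P = W/t): kg·m²/s³  ✗
  electrical power (P = IV): kg·m²/s³  ✗
  torque (τ = Fr): kg·m²/s²  ✓ matches

Only torque has units kg·m²/s².

Answer: torque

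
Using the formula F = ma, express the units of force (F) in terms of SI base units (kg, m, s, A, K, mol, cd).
Units of each symbol in F = ma:
  m (mass): kg
  a (acceleration): m/s²

Multiplying the contributions: [kg] · [m/s²]
Adding exponents of each base unit: kg: 1, m: 1, s: -2
SI base units of force: kg·m/s²

Answer: kg·m/s²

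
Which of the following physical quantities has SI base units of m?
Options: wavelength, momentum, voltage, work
Checking the SI base units of each option:
  wavelength (λ = v/f): m  ✓ matches
  momentum (p = mv): kg·m/s  ✗
  voltage (V = IR): kg·m²/(s³·A)  ✗
  work (W = Fd): kg·m²/s²  ✗

Only wavelength has units m.

Answer: wavelength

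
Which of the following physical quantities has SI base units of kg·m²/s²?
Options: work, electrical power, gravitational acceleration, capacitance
Checking the SI base units of each option:
  work (W = Fd): kg·m²/s²  ✓ matches
  electrical power (P = IV): kg·m²/s³  ✗
  gravitational acceleration (g = GM/r²): m/s²  ✗
  capacitance (C = Q/V): s⁴·A²/(kg·m²)  ✗

Only work has units kg·m²/s².

Answer: work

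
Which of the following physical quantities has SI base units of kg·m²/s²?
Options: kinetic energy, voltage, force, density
Checking the SI base units of each option:
  kinetic energy (E = ½mv²): kg·m²/s²  ✓ matches
  voltage (V = IR): kg·m²/(s³·A)  ✗
  force (F = ma): kg·m/s²  ✗
  density (ρ = m/V): kg/m³  ✗

Only kinetic energy has units kg·m²/s².

Answer: kinetic energy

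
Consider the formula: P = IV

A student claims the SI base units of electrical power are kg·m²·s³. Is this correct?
Units of each symbol in P = IV:
  I (current): A
  V (voltage, in volts): kg·m²/(s³·A)

Multiplying the contributions: [A] · [kg·m²/(s³·A)]
Adding exponents of each base unit: kg: 1, m: 2, s: -3
SI base units of electrical power: kg·m²/s³

The claimed units kg·m²·s³ (exponents kg: 1, m: 2, s: 3) do not match the derived units kg·m²/s³ (exponents kg: 1, m: 2, s: -3), so the claim is incorrect.

Answer: No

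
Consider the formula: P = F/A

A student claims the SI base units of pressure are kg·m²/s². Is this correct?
Units of each symbol in P = F/A:
  F (force): kg·m/s²
  A (area): m²  → in the denominator, contributes 1/m²

Multiplying the contributions: [kg·m/s²] · [1/m²]
Adding exponents of each base unit: kg: 1, m: -1, s: -2
SI base units of pressure: kg/(m·s²)

The claimed units kg·m²/s² (exponents kg: 1, m: 2, s: -2) do not match the derived units kg/(m·s²) (exponents kg: 1, m: -1, s: -2), so the claim is incorrect.

Answer: No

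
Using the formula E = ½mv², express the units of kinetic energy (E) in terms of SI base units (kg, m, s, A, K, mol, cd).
Units of each symbol in E = ½mv²:
  m (mass): kg
  v (speed): m/s  → to the power 2, contributes m²/s²
  The factor ½ is dimensionless.

Multiplying the contributions: [kg] · [m²/s²]
Adding exponents of each base unit: kg: 1, m: 2, s: -2
SI base units of kinetic energy: kg·m²/s²

Answer: kg·m²/s²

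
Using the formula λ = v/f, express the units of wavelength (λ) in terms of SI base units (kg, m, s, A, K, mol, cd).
Units of each symbol in λ = v/f:
  v (wave speed): m/s
  f (frequency): 1/s  → in the denominator, contributes s

Multiplying the contributions: [m/s] · [s]
Adding exponents of each base unit: m: 1
SI base units of wavelength: m

Answer: m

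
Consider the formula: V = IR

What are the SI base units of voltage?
Units of each symbol in V = IR:
  I (current): A
  R (resistance, in ohms): kg·m²/(s³·A²)

Multiplying the contributions: [A] · [kg·m²/(s³·A²)]
Adding exponents of each base unit: kg: 1, m: 2, s: -3, A: -1
SI base units of voltage: kg·m²/(s³·A)

Answer: kg·m²/(s³·A)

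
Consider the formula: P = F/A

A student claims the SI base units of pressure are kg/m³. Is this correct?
Units of each symbol in P = F/A:
  F (force): kg·m/s²
  A (area): m²  → in the denominator, contributes 1/m²

Multiplying the contributions: [kg·m/s²] · [1/m²]
Adding exponents of each base unit: kg: 1, m: -1, s: -2
SI base units of pressure: kg/(m·s²)

The claimed units kg/m³ (exponents kg: 1, m: -3) do not match the derived units kg/(m·s²) (exponents kg: 1, m: -1, s: -2), so the claim is incorrect.

Answer: No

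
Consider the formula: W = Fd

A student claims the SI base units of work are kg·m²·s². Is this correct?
Units of each symbol in W = Fd:
  F (force): kg·m/s²
  d (displacement): m

Multiplying the contributions: [kg·m/s²] · [m]
Adding exponents of each base unit: kg: 1, m: 2, s: -2
SI base units of work: kg·m²/s²

The claimed units kg·m²·s² (exponents kg: 1, m: 2, s: 2) do not match the derived units kg·m²/s² (exponents kg: 1, m: 2, s: -2), so the claim is incorrect.

Answer: No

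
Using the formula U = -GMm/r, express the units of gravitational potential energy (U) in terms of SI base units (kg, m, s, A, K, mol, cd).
Units of each symbol in U = -GMm/r:
  G (gravitational constant): m³/(kg·s²)
  M (mass): kg
  m (mass): kg
  r (distance): m  → in the denominator, contributes 1/m
  The minus sign does not affect the units.

Multiplying the contributions: [m³/(kg·s²)] · [kg] · [kg] · [1/m]
Adding exponents of each base unit: kg: 1, m: 2, s: -2
SI base units of gravitational potential energy: kg·m²/s²

Answer: kg·m²/s²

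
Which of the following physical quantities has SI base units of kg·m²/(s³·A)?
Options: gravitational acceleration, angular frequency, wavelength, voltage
Checking the SI base units of each option:
  gravitational acceleration (g = GM/r²): m/s²  ✗
  angular frequency (ω = 2πf): 1/s  ✗
  wavelength (λ = v/f): m  ✗
  voltage (V = IR): kg·m²/(s³·A)  ✓ matches

Only voltage has units kg·m²/(s³·A).

Answer: voltage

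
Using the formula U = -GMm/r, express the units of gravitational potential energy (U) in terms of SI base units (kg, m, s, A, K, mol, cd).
Units of each symbol in U = -GMm/r:
  G (gravitational constant): m³/(kg·s²)
  M (mass): kg
  m (mass): kg
  r (distance): m  → in the denominator, contributes 1/m
  The minus sign does not affect the units.

Multiplying the contributions: [m³/(kg·s²)] · [kg] · [kg] · [1/m]
Adding exponents of each base unit: kg: 1, m: 2, s: -2
SI base units of gravitational potential energy: kg·m²/s²

Answer: kg·m²/s²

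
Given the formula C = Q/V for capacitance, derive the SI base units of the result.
Units of each symbol in C = Q/V:
  Q (charge, in coulombs): s·A
  V (voltage, in volts): kg·m²/(s³·A)  → in the denominator, contributes s³·A/(kg·m²)

Multiplying the contributions: [s·A] · [s³·A/(kg·m²)]
Adding exponents of each base unit: kg: -1, m: -2, s: 4, A: 2
SI base units of capacitance: s⁴·A²/(kg·m²)

Answer: s⁴·A²/(kg·m²)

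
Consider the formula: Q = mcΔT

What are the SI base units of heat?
Units of each symbol in Q = mcΔT:
  m (mass): kg
  c (specific heat capacity, in J/(kg·K)): m²/(s²·K)
  ΔT (temperature change): K

Multiplying the contributions: [kg] · [m²/(s²·K)] · [K]
Adding exponents of each base unit: kg: 1, m: 2, s: -2
SI base units of heat: kg·m²/s²

Answer: kg·m²/s²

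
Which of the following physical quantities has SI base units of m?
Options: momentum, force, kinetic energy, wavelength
Checking the SI base units of each option:
  momentum (p = mv): kg·m/s  ✗
  force (F = ma): kg·m/s²  ✗
  kinetic energy (E = ½mv²): kg·m²/s²  ✗
  wavelength (λ = v/f): m  ✓ matches

Only wavelength has units m.

Answer: wavelength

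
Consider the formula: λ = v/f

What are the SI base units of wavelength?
Units of each symbol in λ = v/f:
  v (wave speed): m/s
  f (frequency): 1/s  → in the denominator, contributes s

Multiplying the contributions: [m/s] · [s]
Adding exponents of each base unit: m: 1
SI base units of wavelength: m

Answer: m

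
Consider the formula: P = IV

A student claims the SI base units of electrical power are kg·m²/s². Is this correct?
Units of each symbol in P = IV:
  I (current): A
  V (voltage, in volts): kg·m²/(s³·A)

Multiplying the contributions: [A] · [kg·m²/(s³·A)]
Adding exponents of each base unit: kg: 1, m: 2, s: -3
SI base units of electrical power: kg·m²/s³

The claimed units kg·m²/s² (exponents kg: 1, m: 2, s: -2) do not match the derived units kg·m²/s³ (exponents kg: 1, m: 2, s: -3), so the claim is incorrect.

Answer: No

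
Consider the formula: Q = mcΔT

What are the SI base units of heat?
Units of each symbol in Q = mcΔT:
  m (mass): kg
  c (specific heat capacity, in J/(kg·K)): m²/(s²·K)
  ΔT (temperature change): K

Multiplying the contributions: [kg] · [m²/(s²·K)] · [K]
Adding exponents of each base unit: kg: 1, m: 2, s: -2
SI base units of heat: kg·m²/s²

Answer: kg·m²/s²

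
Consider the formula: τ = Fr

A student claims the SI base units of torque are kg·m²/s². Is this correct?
Units of each symbol in τ = Fr:
  F (force): kg·m/s²
  r (lever arm): m

Multiplying the contributions: [kg·m/s²] · [m]
Adding exponents of each base unit: kg: 1, m: 2, s: -2
SI base units of torque: kg·m²/s²

The claimed units kg·m²/s² match the derived units, so the claim is correct.

Answer: Yes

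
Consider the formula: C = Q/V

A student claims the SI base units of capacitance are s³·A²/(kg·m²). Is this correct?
Units of each symbol in C = Q/V:
  Q (charge, in coulombs): s·A
  V (voltage, in volts): kg·m²/(s³·A)  → in the denominator, contributes s³·A/(kg·m²)

Multiplying the contributions: [s·A] · [s³·A/(kg·m²)]
Adding exponents of each base unit: kg: -1, m: -2, s: 4, A: 2
SI base units of capacitance: s⁴·A²/(kg·m²)

The claimed units s³·A²/(kg·m²) (exponents kg: -1, m: -2, s: 3, A: 2) do not match the derived units s⁴·A²/(kg·m²) (exponents kg: -1, m: -2, s: 4, A: 2), so the claim is incorrect.

Answer: No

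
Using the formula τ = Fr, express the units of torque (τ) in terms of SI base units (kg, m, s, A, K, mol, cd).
Units of each symbol in τ = Fr:
  F (force): kg·m/s²
  r (lever arm): m

Multiplying the contributions: [kg·m/s²] · [m]
Adding exponents of each base unit: kg: 1, m: 2, s: -2
SI base units of torque: kg·m²/s²

Answer: kg·m²/s²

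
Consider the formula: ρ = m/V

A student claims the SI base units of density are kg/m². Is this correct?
Units of each symbol in ρ = m/V:
  m (mass): kg
  V (volume): m³  → in the denominator, contributes 1/m³

Multiplying the contributions: [kg] · [1/m³]
Adding exponents of each base unit: kg: 1, m: -3
SI base units of density: kg/m³

The claimed units kg/m² (exponents kg: 1, m: -2) do not match the derived units kg/m³ (exponents kg: 1, m: -3), so the claim is incorrect.

Answer: No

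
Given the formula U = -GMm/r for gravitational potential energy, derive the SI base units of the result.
Units of each symbol in U = -GMm/r:
  G (gravitational constant): m³/(kg·s²)
  M (mass): kg
  m (mass): kg
  r (distance): m  → in the denominator, contributes 1/m
  The minus sign does not affect the units.

Multiplying the contributions: [m³/(kg·s²)] · [kg] · [kg] · [1/m]
Adding exponents of each base unit: kg: 1, m: 2, s: -2
SI base units of gravitational potential energy: kg·m²/s²

Answer: kg·m²/s²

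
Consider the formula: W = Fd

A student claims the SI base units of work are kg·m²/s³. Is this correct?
Units of each symbol in W = Fd:
  F (force): kg·m/s²
  d (displacement): m

Multiplying the contributions: [kg·m/s²] · [m]
Adding exponents of each base unit: kg: 1, m: 2, s: -2
SI base units of work: kg·m²/s²

The claimed units kg·m²/s³ (exponents kg: 1, m: 2, s: -3) do not match the derived units kg·m²/s² (exponents kg: 1, m: 2, s: -2), so the claim is incorrect.

Answer: No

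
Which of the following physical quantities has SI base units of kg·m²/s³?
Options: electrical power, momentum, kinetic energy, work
Checking the SI base units of each option:
  electrical power (P = IV): kg·m²/s³  ✓ matches
  momentum (p = mv): kg·m/s  ✗
  kinetic energy (E = ½mv²): kg·m²/s²  ✗
  work (W = Fd): kg·m²/s²  ✗

Only electrical power has units kg·m²/s³.

Answer: electrical power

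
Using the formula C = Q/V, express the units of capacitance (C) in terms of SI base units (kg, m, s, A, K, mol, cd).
Units of each symbol in C = Q/V:
  Q (charge, in coulombs): s·A
  V (voltage, in volts): kg·m²/(s³·A)  → in the denominator, contributes s³·A/(kg·m²)

Multiplying the contributions: [s·A] · [s³·A/(kg·m²)]
Adding exponents of each base unit: kg: -1, m: -2, s: 4, A: 2
SI base units of capacitance: s⁴·A²/(kg·m²)

Answer: s⁴·A²/(kg·m²)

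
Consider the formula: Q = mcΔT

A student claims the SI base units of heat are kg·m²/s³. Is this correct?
Units of each symbol in Q = mcΔT:
  m (mass): kg
  c (specific heat capacity, in J/(kg·K)): m²/(s²·K)
  ΔT (temperature change): K

Multiplying the contributions: [kg] · [m²/(s²·K)] · [K]
Adding exponents of each base unit: kg: 1, m: 2, s: -2
SI base units of heat: kg·m²/s²

The claimed units kg·m²/s³ (exponents kg: 1, m: 2, s: -3) do not match the derived units kg·m²/s² (exponents kg: 1, m: 2, s: -2), so the claim is incorrect.

Answer: No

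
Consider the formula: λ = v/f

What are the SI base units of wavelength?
Units of each symbol in λ = v/f:
  v (wave speed): m/s
  f (frequency): 1/s  → in the denominator, contributes s

Multiplying the contributions: [m/s] · [s]
Adding exponents of each base unit: m: 1
SI base units of wavelength: m

Answer: m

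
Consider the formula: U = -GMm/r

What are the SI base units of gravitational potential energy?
Units of each symbol in U = -GMm/r:
  G (gravitational constant): m³/(kg·s²)
  M (mass): kg
  m (mass): kg
  r (distance): m  → in the denominator, contributes 1/m
  The minus sign does not affect the units.

Multiplying the contributions: [m³/(kg·s²)] · [kg] · [kg] · [1/m]
Adding exponents of each base unit: kg: 1, m: 2, s: -2
SI base units of gravitational potential energy: kg·m²/s²

Answer: kg·m²/s²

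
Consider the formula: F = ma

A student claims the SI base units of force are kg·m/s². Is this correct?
Units of each symbol in F = ma:
  m (mass): kg
  a (acceleration): m/s²

Multiplying the contributions: [kg] · [m/s²]
Adding exponents of each base unit: kg: 1, m: 1, s: -2
SI base units of force: kg·m/s²

The claimed units kg·m/s² match the derived units, so the claim is correct.

Answer: Yes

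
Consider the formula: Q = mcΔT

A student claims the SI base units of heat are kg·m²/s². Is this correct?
Units of each symbol in Q = mcΔT:
  m (mass): kg
  c (specific heat capacity, in J/(kg·K)): m²/(s²·K)
  ΔT (temperature change): K

Multiplying the contributions: [kg] · [m²/(s²·K)] · [K]
Adding exponents of each base unit: kg: 1, m: 2, s: -2
SI base units of heat: kg·m²/s²

The claimed units kg·m²/s² match the derived units, so the claim is correct.

Answer: Yes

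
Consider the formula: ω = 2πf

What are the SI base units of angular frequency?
Units of each symbol in ω = 2πf:
  f (frequency): 1/s
  The factor 2π is dimensionless.

Multiplying the contributions: [1/s]
Adding exponents of each base unit: s: -1
SI base units of angular frequency: 1/s

Answer: 1/s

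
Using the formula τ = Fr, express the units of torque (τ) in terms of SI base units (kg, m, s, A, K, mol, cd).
Units of each symbol in τ = Fr:
  F (force): kg·m/s²
  r (lever arm): m

Multiplying the contributions: [kg·m/s²] · [m]
Adding exponents of each base unit: kg: 1, m: 2, s: -2
SI base units of torque: kg·m²/s²

Answer: kg·m²/s²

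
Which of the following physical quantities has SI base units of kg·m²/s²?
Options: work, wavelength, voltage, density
Checking the SI base units of each option:
  work (W = Fd): kg·m²/s²  ✓ matches
  wavelength (λ = v/f): m  ✗
  voltage (V = IR): kg·m²/(s³·A)  ✗
  density (ρ = m/V): kg/m³  ✗

Only work has units kg·m²/s².

Answer: work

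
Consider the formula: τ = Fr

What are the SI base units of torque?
Units of each symbol in τ = Fr:
  F (force): kg·m/s²
  r (lever arm): m

Multiplying the contributions: [kg·m/s²] · [m]
Adding exponents of each base unit: kg: 1, m: 2, s: -2
SI base units of torque: kg·m²/s²

Answer: kg·m²/s²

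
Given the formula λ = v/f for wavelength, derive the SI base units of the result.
Units of each symbol in λ = v/f:
  v (wave speed): m/s
  f (frequency): 1/s  → in the denominator, contributes s

Multiplying the contributions: [m/s] · [s]
Adding exponents of each base unit: m: 1
SI base units of wavelength: m

Answer: m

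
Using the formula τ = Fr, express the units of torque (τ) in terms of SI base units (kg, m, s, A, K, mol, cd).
Units of each symbol in τ = Fr:
  F (force): kg·m/s²
  r (lever arm): m

Multiplying the contributions: [kg·m/s²] · [m]
Adding exponents of each base unit: kg: 1, m: 2, s: -2
SI base units of torque: kg·m²/s²

Answer: kg·m²/s²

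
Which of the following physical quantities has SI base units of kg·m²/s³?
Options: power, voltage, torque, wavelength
Checking the SI base units of each option:
  power (P = W/t): kg·m²/s³  ✓ matches
  voltage (V = IR): kg·m²/(s³·A)  ✗
  torque (τ = Fr): kg·m²/s²  ✗
  wavelength (λ = v/f): m  ✗

Only power has units kg·m²/s³.

Answer: power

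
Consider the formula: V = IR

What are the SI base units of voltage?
Units of each symbol in V = IR:
  I (current): A
  R (resistance, in ohms): kg·m²/(s³·A²)

Multiplying the contributions: [A] · [kg·m²/(s³·A²)]
Adding exponents of each base unit: kg: 1, m: 2, s: -3, A: -1
SI base units of voltage: kg·m²/(s³·A)

Answer: kg·m²/(s³·A)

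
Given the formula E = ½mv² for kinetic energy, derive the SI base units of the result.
Units of each symbol in E = ½mv²:
  m (mass): kg
  v (speed): m/s  → to the power 2, contributes m²/s²
  The factor ½ is dimensionless.

Multiplying the contributions: [kg] · [m²/s²]
Adding exponents of each base unit: kg: 1, m: 2, s: -2
SI base units of kinetic energy: kg·m²/s²

Answer: kg·m²/s²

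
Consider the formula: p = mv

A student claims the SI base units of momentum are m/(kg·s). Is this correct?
Units of each symbol in p = mv:
  m (mass): kg
  v (velocity): m/s

Multiplying the contributions: [kg] · [m/s]
Adding exponents of each base unit: kg: 1, m: 1, s: -1
SI base units of momentum: kg·m/s

The claimed units m/(kg·s) (exponents kg: -1, m: 1, s: -1) do not match the derived units kg·m/s (exponents kg: 1, m: 1, s: -1), so the claim is incorrect.

Answer: No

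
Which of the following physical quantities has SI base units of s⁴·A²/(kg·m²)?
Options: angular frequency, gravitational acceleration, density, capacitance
Checking the SI base units of each option:
  angular frequency (ω = 2πf): 1/s  ✗
  gravitational acceleration (g = GM/r²): m/s²  ✗
  density (ρ = m/V): kg/m³  ✗
  capacitance (C = Q/V): s⁴·A²/(kg·m²)  ✓ matches

Only capacitance has units s⁴·A²/(kg·m²).

Answer: capacitance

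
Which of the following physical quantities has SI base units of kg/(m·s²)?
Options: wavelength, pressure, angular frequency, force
Checking the SI base units of each option:
  wavelength (λ = v/f): m  ✗
  pressure (P = F/A): kg/(m·s²)  ✓ matches
  angular frequency (ω = 2πf): 1/s  ✗
  force (F = ma): kg·m/s²  ✗

Only pressure has units kg/(m·s²).

Answer: pressure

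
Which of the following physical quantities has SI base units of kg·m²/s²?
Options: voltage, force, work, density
Checking the SI base units of each option:
  voltage (V = IR): kg·m²/(s³·A)  ✗
  force (F = ma): kg·m/s²  ✗
  work (W = Fd): kg·m²/s²  ✓ matches
  density (ρ = m/V): kg/m³  ✗

Only work has units kg·m²/s².

Answer: work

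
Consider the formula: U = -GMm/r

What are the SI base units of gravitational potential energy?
Units of each symbol in U = -GMm/r:
  G (gravitational constant): m³/(kg·s²)
  M (mass): kg
  m (mass): kg
  r (distance): m  → in the denominator, contributes 1/m
  The minus sign does not affect the units.

Multiplying the contributions: [m³/(kg·s²)] · [kg] · [kg] · [1/m]
Adding exponents of each base unit: kg: 1, m: 2, s: -2
SI base units of gravitational potential energy: kg·m²/s²

Answer: kg·m²/s²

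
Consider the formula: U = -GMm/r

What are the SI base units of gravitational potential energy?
Units of each symbol in U = -GMm/r:
  G (gravitational constant): m³/(kg·s²)
  M (mass): kg
  m (mass): kg
  r (distance): m  → in the denominator, contributes 1/m
  The minus sign does not affect the units.

Multiplying the contributions: [m³/(kg·s²)] · [kg] · [kg] · [1/m]
Adding exponents of each base unit: kg: 1, m: 2, s: -2
SI base units of gravitational potential energy: kg·m²/s²

Answer: kg·m²/s²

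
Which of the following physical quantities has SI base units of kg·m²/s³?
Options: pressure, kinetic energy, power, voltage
Checking the SI base units of each option:
  pressure (P = F/A): kg/(m·s²)  ✗
  kinetic energy (E = ½mv²): kg·m²/s²  ✗
  power (P = W/t): kg·m²/s³  ✓ matches
  voltage (V = IR): kg·m²/(s³·A)  ✗

Only power has units kg·m²/s³.

Answer: power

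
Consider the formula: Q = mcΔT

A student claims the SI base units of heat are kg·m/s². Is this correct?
Units of each symbol in Q = mcΔT:
  m (mass): kg
  c (specific heat capacity, in J/(kg·K)): m²/(s²·K)
  ΔT (temperature change): K

Multiplying the contributions: [kg] · [m²/(s²·K)] · [K]
Adding exponents of each base unit: kg: 1, m: 2, s: -2
SI base units of heat: kg·m²/s²

The claimed units kg·m/s² (exponents kg: 1, m: 1, s: -2) do not match the derived units kg·m²/s² (exponents kg: 1, m: 2, s: -2), so the claim is incorrect.

Answer: No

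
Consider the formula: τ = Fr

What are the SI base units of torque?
Units of each symbol in τ = Fr:
  F (force): kg·m/s²
  r (lever arm): m

Multiplying the contributions: [kg·m/s²] · [m]
Adding exponents of each base unit: kg: 1, m: 2, s: -2
SI base units of torque: kg·m²/s²

Answer: kg·m²/s²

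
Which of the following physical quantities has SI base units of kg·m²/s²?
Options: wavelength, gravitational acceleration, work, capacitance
Checking the SI base units of each option:
  wavelength (λ = v/f): m  ✗
  gravitational acceleration (g = GM/r²): m/s²  ✗
  work (W = Fd): kg·m²/s²  ✓ matches
  capacitance (C = Q/V): s⁴·A²/(kg·m²)  ✗

Only work has units kg·m²/s².

Answer: work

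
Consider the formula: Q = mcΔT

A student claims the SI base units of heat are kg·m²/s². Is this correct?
Units of each symbol in Q = mcΔT:
  m (mass): kg
  c (specific heat capacity, in J/(kg·K)): m²/(s²·K)
  ΔT (temperature change): K

Multiplying the contributions: [kg] · [m²/(s²·K)] · [K]
Adding exponents of each base unit: kg: 1, m: 2, s: -2
SI base units of heat: kg·m²/s²

The claimed units kg·m²/s² match the derived units, so the claim is correct.

Answer: Yes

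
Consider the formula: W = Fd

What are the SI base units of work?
Units of each symbol in W = Fd:
  F (force): kg·m/s²
  d (displacement): m

Multiplying the contributions: [kg·m/s²] · [m]
Adding exponents of each base unit: kg: 1, m: 2, s: -2
SI base units of work: kg·m²/s²

Answer: kg·m²/s²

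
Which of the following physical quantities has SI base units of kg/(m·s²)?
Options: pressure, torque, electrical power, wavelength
Checking the SI base units of each option:
  pressure (P = F/A): kg/(m·s²)  ✓ matches
  torque (τ = Fr): kg·m²/s²  ✗
  electrical power (P = IV): kg·m²/s³  ✗
  wavelength (λ = v/f): m  ✗

Only pressure has units kg/(m·s²).

Answer: pressure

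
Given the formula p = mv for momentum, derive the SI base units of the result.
Units of each symbol in p = mv:
  m (mass): kg
  v (velocity): m/s

Multiplying the contributions: [kg] · [m/s]
Adding exponents of each base unit: kg: 1, m: 1, s: -1
SI base units of momentum: kg·m/s

Answer: kg·m/s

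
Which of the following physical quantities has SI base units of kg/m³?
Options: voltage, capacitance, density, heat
Checking the SI base units of each option:
  voltage (V = IR): kg·m²/(s³·A)  ✗
  capacitance (C = Q/V): s⁴·A²/(kg·m²)  ✗
  density (ρ = m/V): kg/m³  ✓ matches
  heat (Q = mcΔT): kg·m²/s²  ✗

Only density has units kg/m³.

Answer: density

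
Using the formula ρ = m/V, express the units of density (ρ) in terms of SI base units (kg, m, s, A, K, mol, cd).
Units of each symbol in ρ = m/V:
  m (mass): kg
  V (volume): m³  → in the denominator, contributes 1/m³

Multiplying the contributions: [kg] · [1/m³]
Adding exponents of each base unit: kg: 1, m: -3
SI base units of density: kg/m³

Answer: kg/m³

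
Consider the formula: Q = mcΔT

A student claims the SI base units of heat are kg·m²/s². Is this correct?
Units of each symbol in Q = mcΔT:
  m (mass): kg
  c (specific heat capacity, in J/(kg·K)): m²/(s²·K)
  ΔT (temperature change): K

Multiplying the contributions: [kg] · [m²/(s²·K)] · [K]
Adding exponents of each base unit: kg: 1, m: 2, s: -2
SI base units of heat: kg·m²/s²

The claimed units kg·m²/s² match the derived units, so the claim is correct.

Answer: Yes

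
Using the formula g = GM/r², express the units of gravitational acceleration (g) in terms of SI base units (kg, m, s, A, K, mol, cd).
Units of each symbol in g = GM/r²:
  G (gravitational constant): m³/(kg·s²)
  M (mass): kg
  r (distance): m  → to the power 2 in the denominator, contributes 1/m²

Multiplying the contributions: [m³/(kg·s²)] · [kg] · [1/m²]
Adding exponents of each base unit: m: 1, s: -2
SI base units of gravitational acceleration: m/s²

Answer: m/s²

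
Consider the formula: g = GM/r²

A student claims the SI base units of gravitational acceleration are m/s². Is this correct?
Units of each symbol in g = GM/r²:
  G (gravitational constant): m³/(kg·s²)
  M (mass): kg
  r (distance): m  → to the power 2 in the denominator, contributes 1/m²

Multiplying the contributions: [m³/(kg·s²)] · [kg] · [1/m²]
Adding exponents of each base unit: m: 1, s: -2
SI base units of gravitational acceleration: m/s²

The claimed units m/s² match the derived units, so the claim is correct.

Answer: Yes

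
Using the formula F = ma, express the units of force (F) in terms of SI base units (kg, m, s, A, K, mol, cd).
Units of each symbol in F = ma:
  m (mass): kg
  a (acceleration): m/s²

Multiplying the contributions: [kg] · [m/s²]
Adding exponents of each base unit: kg: 1, m: 1, s: -2
SI base units of force: kg·m/s²

Answer: kg·m/s²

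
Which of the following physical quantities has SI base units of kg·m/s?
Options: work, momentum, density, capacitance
Checking the SI base units of each option:
  work (W = Fd): kg·m²/s²  ✗
  momentum (p = mv): kg·m/s  ✓ matches
  density (ρ = m/V): kg/m³  ✗
  capacitance (C = Q/V): s⁴·A²/(kg·m²)  ✗

Only momentum has units kg·m/s.

Answer: momentum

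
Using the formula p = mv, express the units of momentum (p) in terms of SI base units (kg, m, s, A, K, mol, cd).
Units of each symbol in p = mv:
  m (mass): kg
  v (velocity): m/s

Multiplying the contributions: [kg] · [m/s]
Adding exponents of each base unit: kg: 1, m: 1, s: -1
SI base units of momentum: kg·m/s

Answer: kg·m/s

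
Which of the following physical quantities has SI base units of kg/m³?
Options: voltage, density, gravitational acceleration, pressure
Checking the SI base units of each option:
  voltage (V = IR): kg·m²/(s³·A)  ✗
  density (ρ = m/V): kg/m³  ✓ matches
  gravitational acceleration (g = GM/r²): m/s²  ✗
  pressure (P = F/A): kg/(m·s²)  ✗

Only density has units kg/m³.

Answer: density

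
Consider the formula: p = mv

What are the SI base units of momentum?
Units of each symbol in p = mv:
  m (mass): kg
  v (velocity): m/s

Multiplying the contributions: [kg] · [m/s]
Adding exponents of each base unit: kg: 1, m: 1, s: -1
SI base units of momentum: kg·m/s

Answer: kg·m/s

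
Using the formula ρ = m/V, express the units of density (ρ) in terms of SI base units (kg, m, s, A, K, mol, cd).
Units of each symbol in ρ = m/V:
  m (mass): kg
  V (volume): m³  → in the denominator, contributes 1/m³

Multiplying the contributions: [kg] · [1/m³]
Adding exponents of each base unit: kg: 1, m: -3
SI base units of density: kg/m³

Answer: kg/m³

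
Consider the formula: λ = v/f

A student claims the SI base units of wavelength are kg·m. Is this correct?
Units of each symbol in λ = v/f:
  v (wave speed): m/s
  f (frequency): 1/s  → in the denominator, contributes s

Multiplying the contributions: [m/s] · [s]
Adding exponents of each base unit: m: 1
SI base units of wavelength: m

The claimed units kg·m (exponents kg: 1, m: 1) do not match the derived units m (exponents m: 1), so the claim is incorrect.

Answer: No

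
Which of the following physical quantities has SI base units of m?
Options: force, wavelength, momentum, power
Checking the SI base units of each option:
  force (F = ma): kg·m/s²  ✗
  wavelength (λ = v/f): m  ✓ matches
  momentum (p = mv): kg·m/s  ✗
  power (P = W/t): kg·m²/s³  ✗

Only wavelength has units m.

Answer: wavelength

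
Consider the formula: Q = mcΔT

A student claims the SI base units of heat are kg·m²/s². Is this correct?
Units of each symbol in Q = mcΔT:
  m (mass): kg
  c (specific heat capacity, in J/(kg·K)): m²/(s²·K)
  ΔT (temperature change): K

Multiplying the contributions: [kg] · [m²/(s²·K)] · [K]
Adding exponents of each base unit: kg: 1, m: 2, s: -2
SI base units of heat: kg·m²/s²

The claimed units kg·m²/s² match the derived units, so the claim is correct.

Answer: Yes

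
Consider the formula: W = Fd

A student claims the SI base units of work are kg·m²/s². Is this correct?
Units of each symbol in W = Fd:
  F (force): kg·m/s²
  d (displacement): m

Multiplying the contributions: [kg·m/s²] · [m]
Adding exponents of each base unit: kg: 1, m: 2, s: -2
SI base units of work: kg·m²/s²

The claimed units kg·m²/s² match the derived units, so the claim is correct.

Answer: Yes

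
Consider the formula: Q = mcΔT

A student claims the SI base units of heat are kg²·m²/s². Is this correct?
Units of each symbol in Q = mcΔT:
  m (mass): kg
  c (specific heat capacity, in J/(kg·K)): m²/(s²·K)
  ΔT (temperature change): K

Multiplying the contributions: [kg] · [m²/(s²·K)] · [K]
Adding exponents of each base unit: kg: 1, m: 2, s: -2
SI base units of heat: kg·m²/s²

The claimed units kg²·m²/s² (exponents kg: 2, m: 2, s: -2) do not match the derived units kg·m²/s² (exponents kg: 1, m: 2, s: -2), so the claim is incorrect.

Answer: No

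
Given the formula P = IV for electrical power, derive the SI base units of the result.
Units of each symbol in P = IV:
  I (current): A
  V (voltage, in volts): kg·m²/(s³·A)

Multiplying the contributions: [A] · [kg·m²/(s³·A)]
Adding exponents of each base unit: kg: 1, m: 2, s: -3
SI base units of electrical power: kg·m²/s³

Answer: kg·m²/s³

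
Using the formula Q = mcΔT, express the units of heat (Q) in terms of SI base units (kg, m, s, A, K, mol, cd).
Units of each symbol in Q = mcΔT:
  m (mass): kg
  c (specific heat capacity, in J/(kg·K)): m²/(s²·K)
  ΔT (temperature change): K

Multiplying the contributions: [kg] · [m²/(s²·K)] · [K]
Adding exponents of each base unit: kg: 1, m: 2, s: -2
SI base units of heat: kg·m²/s²

Answer: kg·m²/s²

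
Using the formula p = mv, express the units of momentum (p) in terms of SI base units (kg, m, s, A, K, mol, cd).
Units of each symbol in p = mv:
  m (mass): kg
  v (velocity): m/s

Multiplying the contributions: [kg] · [m/s]
Adding exponents of each base unit: kg: 1, m: 1, s: -1
SI base units of momentum: kg·m/s

Answer: kg·m/s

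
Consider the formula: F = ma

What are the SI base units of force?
Units of each symbol in F = ma:
  m (mass): kg
  a (acceleration): m/s²

Multiplying the contributions: [kg] · [m/s²]
Adding exponents of each base unit: kg: 1, m: 1, s: -2
SI base units of force: kg·m/s²

Answer: kg·m/s²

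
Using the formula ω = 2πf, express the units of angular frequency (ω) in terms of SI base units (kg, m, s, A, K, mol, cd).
Units of each symbol in ω = 2πf:
  f (frequency): 1/s
  The factor 2π is dimensionless.

Multiplying the contributions: [1/s]
Adding exponents of each base unit: s: -1
SI base units of angular frequency: 1/s

Answer: 1/s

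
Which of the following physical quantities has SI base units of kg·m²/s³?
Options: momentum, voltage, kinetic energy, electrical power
Checking the SI base units of each option:
  momentum (p = mv): kg·m/s  ✗
  voltage (V = IR): kg·m²/(s³·A)  ✗
  kinetic energy (E = ½mv²): kg·m²/s²  ✗
  electrical power (P = IV): kg·m²/s³  ✓ matches

Only electrical power has units kg·m²/s³.

Answer: electrical power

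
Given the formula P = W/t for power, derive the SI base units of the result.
Units of each symbol in P = W/t:
  W (work): kg·m²/s²
  t (time): s  → in the denominator, contributes 1/s

Multiplying the contributions: [kg·m²/s²] · [1/s]
Adding exponents of each base unit: kg: 1, m: 2, s: -3
SI base units of power: kg·m²/s³

Answer: kg·m²/s³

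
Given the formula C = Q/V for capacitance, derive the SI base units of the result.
Units of each symbol in C = Q/V:
  Q (charge, in coulombs): s·A
  V (voltage, in volts): kg·m²/(s³·A)  → in the denominator, contributes s³·A/(kg·m²)

Multiplying the contributions: [s·A] · [s³·A/(kg·m²)]
Adding exponents of each base unit: kg: -1, m: -2, s: 4, A: 2
SI base units of capacitance: s⁴·A²/(kg·m²)

Answer: s⁴·A²/(kg·m²)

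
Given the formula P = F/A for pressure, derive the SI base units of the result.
Units of each symbol in P = F/A:
  F (force): kg·m/s²
  A (area): m²  → in the denominator, contributes 1/m²

Multiplying the contributions: [kg·m/s²] · [1/m²]
Adding exponents of each base unit: kg: 1, m: -1, s: -2
SI base units of pressure: kg/(m·s²)

Answer: kg/(m·s²)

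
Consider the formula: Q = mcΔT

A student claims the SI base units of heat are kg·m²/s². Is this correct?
Units of each symbol in Q = mcΔT:
  m (mass): kg
  c (specific heat capacity, in J/(kg·K)): m²/(s²·K)
  ΔT (temperature change): K

Multiplying the contributions: [kg] · [m²/(s²·K)] · [K]
Adding exponents of each base unit: kg: 1, m: 2, s: -2
SI base units of heat: kg·m²/s²

The claimed units kg·m²/s² match the derived units, so the claim is correct.

Answer: Yes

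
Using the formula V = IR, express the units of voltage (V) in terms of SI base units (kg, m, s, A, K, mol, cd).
Units of each symbol in V = IR:
  I (current): A
  R (resistance, in ohms): kg·m²/(s³·A²)

Multiplying the contributions: [A] · [kg·m²/(s³·A²)]
Adding exponents of each base unit: kg: 1, m: 2, s: -3, A: -1
SI base units of voltage: kg·m²/(s³·A)

Answer: kg·m²/(s³·A)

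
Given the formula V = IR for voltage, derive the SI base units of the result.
Units of each symbol in V = IR:
  I (current): A
  R (resistance, in ohms): kg·m²/(s³·A²)

Multiplying the contributions: [A] · [kg·m²/(s³·A²)]
Adding exponents of each base unit: kg: 1, m: 2, s: -3, A: -1
SI base units of voltage: kg·m²/(s³·A)

Answer: kg·m²/(s³·A)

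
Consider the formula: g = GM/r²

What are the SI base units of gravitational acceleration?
Units of each symbol in g = GM/r²:
  G (gravitational constant): m³/(kg·s²)
  M (mass): kg
  r (distance): m  → to the power 2 in the denominator, contributes 1/m²

Multiplying the contributions: [m³/(kg·s²)] · [kg] · [1/m²]
Adding exponents of each base unit: m: 1, s: -2
SI base units of gravitational acceleration: m/s²

Answer: m/s²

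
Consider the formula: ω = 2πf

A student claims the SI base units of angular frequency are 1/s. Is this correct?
Units of each symbol in ω = 2πf:
  f (frequency): 1/s
  The factor 2π is dimensionless.

Multiplying the contributions: [1/s]
Adding exponents of each base unit: s: -1
SI base units of angular frequency: 1/s

The claimed units 1/s match the derived units, so the claim is correct.

Answer: Yes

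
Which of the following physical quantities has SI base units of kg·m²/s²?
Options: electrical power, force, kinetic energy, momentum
Checking the SI base units of each option:
  electrical power (P = IV): kg·m²/s³  ✗
  force (F = ma): kg·m/s²  ✗
  kinetic energy (E = ½mv²): kg·m²/s²  ✓ matches
  momentum (p = mv): kg·m/s  ✗

Only kinetic energy has units kg·m²/s².

Answer: kinetic energy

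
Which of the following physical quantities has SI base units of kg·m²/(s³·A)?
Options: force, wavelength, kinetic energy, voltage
Checking the SI base units of each option:
  force (F = ma): kg·m/s²  ✗
  wavelength (λ = v/f): m  ✗
  kinetic energy (E = ½mv²): kg·m²/s²  ✗
  voltage (V = IR): kg·m²/(s³·A)  ✓ matches

Only voltage has units kg·m²/(s³·A).

Answer: voltage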